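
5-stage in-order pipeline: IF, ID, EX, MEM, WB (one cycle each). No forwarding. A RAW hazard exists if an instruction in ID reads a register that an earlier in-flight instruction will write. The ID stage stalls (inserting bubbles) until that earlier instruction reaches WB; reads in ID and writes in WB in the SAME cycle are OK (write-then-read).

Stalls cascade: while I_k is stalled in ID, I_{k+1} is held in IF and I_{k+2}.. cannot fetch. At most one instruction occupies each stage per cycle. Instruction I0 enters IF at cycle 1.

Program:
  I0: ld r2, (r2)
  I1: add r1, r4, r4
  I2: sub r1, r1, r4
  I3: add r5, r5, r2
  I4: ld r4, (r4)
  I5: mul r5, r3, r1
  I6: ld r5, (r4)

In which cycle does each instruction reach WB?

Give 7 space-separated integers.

I0 ld r2 <- r2: IF@1 ID@2 stall=0 (-) EX@3 MEM@4 WB@5
I1 add r1 <- r4,r4: IF@2 ID@3 stall=0 (-) EX@4 MEM@5 WB@6
I2 sub r1 <- r1,r4: IF@3 ID@4 stall=2 (RAW on I1.r1 (WB@6)) EX@7 MEM@8 WB@9
I3 add r5 <- r5,r2: IF@4 ID@7 stall=0 (-) EX@8 MEM@9 WB@10
I4 ld r4 <- r4: IF@7 ID@8 stall=0 (-) EX@9 MEM@10 WB@11
I5 mul r5 <- r3,r1: IF@8 ID@9 stall=0 (-) EX@10 MEM@11 WB@12
I6 ld r5 <- r4: IF@9 ID@10 stall=1 (RAW on I4.r4 (WB@11)) EX@12 MEM@13 WB@14

Answer: 5 6 9 10 11 12 14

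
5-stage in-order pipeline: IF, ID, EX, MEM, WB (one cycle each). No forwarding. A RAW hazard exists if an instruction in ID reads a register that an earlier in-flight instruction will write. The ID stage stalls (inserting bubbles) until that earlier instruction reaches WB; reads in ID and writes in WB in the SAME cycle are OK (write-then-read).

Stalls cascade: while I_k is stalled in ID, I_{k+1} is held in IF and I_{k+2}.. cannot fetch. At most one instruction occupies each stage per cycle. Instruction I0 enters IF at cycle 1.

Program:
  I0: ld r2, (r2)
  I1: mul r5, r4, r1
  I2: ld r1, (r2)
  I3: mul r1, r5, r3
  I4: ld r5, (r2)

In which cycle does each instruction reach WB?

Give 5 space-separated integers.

Answer: 5 6 8 9 10

Derivation:
I0 ld r2 <- r2: IF@1 ID@2 stall=0 (-) EX@3 MEM@4 WB@5
I1 mul r5 <- r4,r1: IF@2 ID@3 stall=0 (-) EX@4 MEM@5 WB@6
I2 ld r1 <- r2: IF@3 ID@4 stall=1 (RAW on I0.r2 (WB@5)) EX@6 MEM@7 WB@8
I3 mul r1 <- r5,r3: IF@4 ID@6 stall=0 (-) EX@7 MEM@8 WB@9
I4 ld r5 <- r2: IF@6 ID@7 stall=0 (-) EX@8 MEM@9 WB@10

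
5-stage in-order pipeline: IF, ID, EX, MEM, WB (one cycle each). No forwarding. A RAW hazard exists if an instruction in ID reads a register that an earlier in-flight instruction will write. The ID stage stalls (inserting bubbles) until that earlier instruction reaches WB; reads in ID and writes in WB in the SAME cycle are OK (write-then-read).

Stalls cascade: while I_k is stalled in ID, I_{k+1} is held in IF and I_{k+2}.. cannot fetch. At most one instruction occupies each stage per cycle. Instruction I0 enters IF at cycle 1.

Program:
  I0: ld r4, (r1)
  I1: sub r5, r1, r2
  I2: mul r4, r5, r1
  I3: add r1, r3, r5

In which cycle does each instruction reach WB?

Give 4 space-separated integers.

Answer: 5 6 9 10

Derivation:
I0 ld r4 <- r1: IF@1 ID@2 stall=0 (-) EX@3 MEM@4 WB@5
I1 sub r5 <- r1,r2: IF@2 ID@3 stall=0 (-) EX@4 MEM@5 WB@6
I2 mul r4 <- r5,r1: IF@3 ID@4 stall=2 (RAW on I1.r5 (WB@6)) EX@7 MEM@8 WB@9
I3 add r1 <- r3,r5: IF@4 ID@7 stall=0 (-) EX@8 MEM@9 WB@10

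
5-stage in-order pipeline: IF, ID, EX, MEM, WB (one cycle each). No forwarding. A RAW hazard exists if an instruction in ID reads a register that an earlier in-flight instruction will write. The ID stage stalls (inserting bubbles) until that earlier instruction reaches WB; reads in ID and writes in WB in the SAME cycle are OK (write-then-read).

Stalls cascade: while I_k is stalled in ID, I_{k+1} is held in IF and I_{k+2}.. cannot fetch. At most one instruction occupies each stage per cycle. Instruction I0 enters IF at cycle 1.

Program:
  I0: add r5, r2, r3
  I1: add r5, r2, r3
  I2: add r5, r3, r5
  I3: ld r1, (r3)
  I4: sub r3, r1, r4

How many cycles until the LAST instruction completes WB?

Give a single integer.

Answer: 13

Derivation:
I0 add r5 <- r2,r3: IF@1 ID@2 stall=0 (-) EX@3 MEM@4 WB@5
I1 add r5 <- r2,r3: IF@2 ID@3 stall=0 (-) EX@4 MEM@5 WB@6
I2 add r5 <- r3,r5: IF@3 ID@4 stall=2 (RAW on I1.r5 (WB@6)) EX@7 MEM@8 WB@9
I3 ld r1 <- r3: IF@4 ID@7 stall=0 (-) EX@8 MEM@9 WB@10
I4 sub r3 <- r1,r4: IF@7 ID@8 stall=2 (RAW on I3.r1 (WB@10)) EX@11 MEM@12 WB@13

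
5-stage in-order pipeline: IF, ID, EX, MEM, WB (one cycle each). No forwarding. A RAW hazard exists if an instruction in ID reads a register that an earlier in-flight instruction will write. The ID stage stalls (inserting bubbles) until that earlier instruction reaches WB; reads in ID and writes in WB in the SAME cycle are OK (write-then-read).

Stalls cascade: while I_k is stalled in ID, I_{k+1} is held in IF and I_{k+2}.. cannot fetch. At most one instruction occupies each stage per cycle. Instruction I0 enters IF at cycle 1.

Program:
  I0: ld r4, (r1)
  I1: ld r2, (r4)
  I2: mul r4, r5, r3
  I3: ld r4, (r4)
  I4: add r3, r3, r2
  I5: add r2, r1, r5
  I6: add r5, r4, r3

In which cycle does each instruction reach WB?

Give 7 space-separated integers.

Answer: 5 8 9 12 13 14 16

Derivation:
I0 ld r4 <- r1: IF@1 ID@2 stall=0 (-) EX@3 MEM@4 WB@5
I1 ld r2 <- r4: IF@2 ID@3 stall=2 (RAW on I0.r4 (WB@5)) EX@6 MEM@7 WB@8
I2 mul r4 <- r5,r3: IF@3 ID@6 stall=0 (-) EX@7 MEM@8 WB@9
I3 ld r4 <- r4: IF@6 ID@7 stall=2 (RAW on I2.r4 (WB@9)) EX@10 MEM@11 WB@12
I4 add r3 <- r3,r2: IF@7 ID@10 stall=0 (-) EX@11 MEM@12 WB@13
I5 add r2 <- r1,r5: IF@10 ID@11 stall=0 (-) EX@12 MEM@13 WB@14
I6 add r5 <- r4,r3: IF@11 ID@12 stall=1 (RAW on I4.r3 (WB@13)) EX@14 MEM@15 WB@16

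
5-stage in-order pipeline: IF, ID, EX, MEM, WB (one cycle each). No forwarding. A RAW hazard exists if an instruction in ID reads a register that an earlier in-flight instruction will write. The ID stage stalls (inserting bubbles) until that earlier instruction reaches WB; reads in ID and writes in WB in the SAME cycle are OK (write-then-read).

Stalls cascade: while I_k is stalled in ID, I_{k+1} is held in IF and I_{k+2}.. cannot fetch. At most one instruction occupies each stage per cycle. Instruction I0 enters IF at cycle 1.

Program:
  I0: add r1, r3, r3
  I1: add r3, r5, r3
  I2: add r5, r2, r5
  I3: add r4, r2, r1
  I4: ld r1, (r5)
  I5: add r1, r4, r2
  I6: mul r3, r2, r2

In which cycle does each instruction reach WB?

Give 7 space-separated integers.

Answer: 5 6 7 8 10 11 12

Derivation:
I0 add r1 <- r3,r3: IF@1 ID@2 stall=0 (-) EX@3 MEM@4 WB@5
I1 add r3 <- r5,r3: IF@2 ID@3 stall=0 (-) EX@4 MEM@5 WB@6
I2 add r5 <- r2,r5: IF@3 ID@4 stall=0 (-) EX@5 MEM@6 WB@7
I3 add r4 <- r2,r1: IF@4 ID@5 stall=0 (-) EX@6 MEM@7 WB@8
I4 ld r1 <- r5: IF@5 ID@6 stall=1 (RAW on I2.r5 (WB@7)) EX@8 MEM@9 WB@10
I5 add r1 <- r4,r2: IF@6 ID@8 stall=0 (-) EX@9 MEM@10 WB@11
I6 mul r3 <- r2,r2: IF@8 ID@9 stall=0 (-) EX@10 MEM@11 WB@12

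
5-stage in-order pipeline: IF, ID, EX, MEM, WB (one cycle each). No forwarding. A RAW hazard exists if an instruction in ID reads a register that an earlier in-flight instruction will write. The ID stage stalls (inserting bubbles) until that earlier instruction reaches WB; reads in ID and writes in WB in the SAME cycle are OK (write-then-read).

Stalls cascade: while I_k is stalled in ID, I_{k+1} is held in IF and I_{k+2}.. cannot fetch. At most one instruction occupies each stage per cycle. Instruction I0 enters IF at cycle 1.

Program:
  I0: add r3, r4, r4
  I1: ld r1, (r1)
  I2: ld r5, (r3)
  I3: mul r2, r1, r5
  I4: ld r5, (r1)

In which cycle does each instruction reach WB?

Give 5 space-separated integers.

Answer: 5 6 8 11 12

Derivation:
I0 add r3 <- r4,r4: IF@1 ID@2 stall=0 (-) EX@3 MEM@4 WB@5
I1 ld r1 <- r1: IF@2 ID@3 stall=0 (-) EX@4 MEM@5 WB@6
I2 ld r5 <- r3: IF@3 ID@4 stall=1 (RAW on I0.r3 (WB@5)) EX@6 MEM@7 WB@8
I3 mul r2 <- r1,r5: IF@4 ID@6 stall=2 (RAW on I2.r5 (WB@8)) EX@9 MEM@10 WB@11
I4 ld r5 <- r1: IF@6 ID@9 stall=0 (-) EX@10 MEM@11 WB@12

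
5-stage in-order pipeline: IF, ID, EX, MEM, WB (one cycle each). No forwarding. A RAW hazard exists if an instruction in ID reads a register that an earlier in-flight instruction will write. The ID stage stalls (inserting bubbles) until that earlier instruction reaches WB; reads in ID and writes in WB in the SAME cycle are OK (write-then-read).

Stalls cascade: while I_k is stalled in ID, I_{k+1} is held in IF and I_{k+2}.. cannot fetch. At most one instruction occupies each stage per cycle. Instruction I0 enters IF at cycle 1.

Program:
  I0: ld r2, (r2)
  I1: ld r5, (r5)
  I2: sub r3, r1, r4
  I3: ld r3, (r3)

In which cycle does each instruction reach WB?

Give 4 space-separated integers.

I0 ld r2 <- r2: IF@1 ID@2 stall=0 (-) EX@3 MEM@4 WB@5
I1 ld r5 <- r5: IF@2 ID@3 stall=0 (-) EX@4 MEM@5 WB@6
I2 sub r3 <- r1,r4: IF@3 ID@4 stall=0 (-) EX@5 MEM@6 WB@7
I3 ld r3 <- r3: IF@4 ID@5 stall=2 (RAW on I2.r3 (WB@7)) EX@8 MEM@9 WB@10

Answer: 5 6 7 10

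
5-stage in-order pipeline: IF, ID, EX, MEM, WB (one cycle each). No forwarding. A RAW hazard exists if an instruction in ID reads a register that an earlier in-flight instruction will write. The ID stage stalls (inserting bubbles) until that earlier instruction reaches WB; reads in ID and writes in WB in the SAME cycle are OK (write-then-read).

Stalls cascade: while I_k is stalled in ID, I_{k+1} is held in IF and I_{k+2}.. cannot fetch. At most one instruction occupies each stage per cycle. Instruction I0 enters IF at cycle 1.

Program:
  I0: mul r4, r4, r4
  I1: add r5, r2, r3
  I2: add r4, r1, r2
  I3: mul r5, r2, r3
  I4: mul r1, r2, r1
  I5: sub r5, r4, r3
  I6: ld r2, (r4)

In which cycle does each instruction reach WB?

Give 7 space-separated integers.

I0 mul r4 <- r4,r4: IF@1 ID@2 stall=0 (-) EX@3 MEM@4 WB@5
I1 add r5 <- r2,r3: IF@2 ID@3 stall=0 (-) EX@4 MEM@5 WB@6
I2 add r4 <- r1,r2: IF@3 ID@4 stall=0 (-) EX@5 MEM@6 WB@7
I3 mul r5 <- r2,r3: IF@4 ID@5 stall=0 (-) EX@6 MEM@7 WB@8
I4 mul r1 <- r2,r1: IF@5 ID@6 stall=0 (-) EX@7 MEM@8 WB@9
I5 sub r5 <- r4,r3: IF@6 ID@7 stall=0 (-) EX@8 MEM@9 WB@10
I6 ld r2 <- r4: IF@7 ID@8 stall=0 (-) EX@9 MEM@10 WB@11

Answer: 5 6 7 8 9 10 11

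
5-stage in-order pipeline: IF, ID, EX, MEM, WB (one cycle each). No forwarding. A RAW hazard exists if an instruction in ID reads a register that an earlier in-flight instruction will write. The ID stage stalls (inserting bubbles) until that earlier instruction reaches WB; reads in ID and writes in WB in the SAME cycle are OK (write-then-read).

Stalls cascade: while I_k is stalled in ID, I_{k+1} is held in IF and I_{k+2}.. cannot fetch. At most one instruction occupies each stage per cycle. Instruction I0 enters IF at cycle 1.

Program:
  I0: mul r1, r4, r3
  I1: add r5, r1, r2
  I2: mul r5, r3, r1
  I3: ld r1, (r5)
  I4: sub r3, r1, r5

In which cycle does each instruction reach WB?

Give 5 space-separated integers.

Answer: 5 8 9 12 15

Derivation:
I0 mul r1 <- r4,r3: IF@1 ID@2 stall=0 (-) EX@3 MEM@4 WB@5
I1 add r5 <- r1,r2: IF@2 ID@3 stall=2 (RAW on I0.r1 (WB@5)) EX@6 MEM@7 WB@8
I2 mul r5 <- r3,r1: IF@3 ID@6 stall=0 (-) EX@7 MEM@8 WB@9
I3 ld r1 <- r5: IF@6 ID@7 stall=2 (RAW on I2.r5 (WB@9)) EX@10 MEM@11 WB@12
I4 sub r3 <- r1,r5: IF@7 ID@10 stall=2 (RAW on I3.r1 (WB@12)) EX@13 MEM@14 WB@15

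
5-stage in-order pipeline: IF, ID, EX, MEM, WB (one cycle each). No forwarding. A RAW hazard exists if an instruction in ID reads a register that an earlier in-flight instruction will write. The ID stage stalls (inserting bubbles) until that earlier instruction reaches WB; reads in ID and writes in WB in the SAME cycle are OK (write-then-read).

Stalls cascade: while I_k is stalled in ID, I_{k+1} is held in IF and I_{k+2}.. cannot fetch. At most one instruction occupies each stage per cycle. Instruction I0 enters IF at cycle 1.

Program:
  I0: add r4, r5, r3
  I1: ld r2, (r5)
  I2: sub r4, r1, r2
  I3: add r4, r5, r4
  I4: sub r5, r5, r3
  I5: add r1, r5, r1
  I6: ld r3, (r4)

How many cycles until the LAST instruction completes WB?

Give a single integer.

I0 add r4 <- r5,r3: IF@1 ID@2 stall=0 (-) EX@3 MEM@4 WB@5
I1 ld r2 <- r5: IF@2 ID@3 stall=0 (-) EX@4 MEM@5 WB@6
I2 sub r4 <- r1,r2: IF@3 ID@4 stall=2 (RAW on I1.r2 (WB@6)) EX@7 MEM@8 WB@9
I3 add r4 <- r5,r4: IF@4 ID@7 stall=2 (RAW on I2.r4 (WB@9)) EX@10 MEM@11 WB@12
I4 sub r5 <- r5,r3: IF@7 ID@10 stall=0 (-) EX@11 MEM@12 WB@13
I5 add r1 <- r5,r1: IF@10 ID@11 stall=2 (RAW on I4.r5 (WB@13)) EX@14 MEM@15 WB@16
I6 ld r3 <- r4: IF@11 ID@14 stall=0 (-) EX@15 MEM@16 WB@17

Answer: 17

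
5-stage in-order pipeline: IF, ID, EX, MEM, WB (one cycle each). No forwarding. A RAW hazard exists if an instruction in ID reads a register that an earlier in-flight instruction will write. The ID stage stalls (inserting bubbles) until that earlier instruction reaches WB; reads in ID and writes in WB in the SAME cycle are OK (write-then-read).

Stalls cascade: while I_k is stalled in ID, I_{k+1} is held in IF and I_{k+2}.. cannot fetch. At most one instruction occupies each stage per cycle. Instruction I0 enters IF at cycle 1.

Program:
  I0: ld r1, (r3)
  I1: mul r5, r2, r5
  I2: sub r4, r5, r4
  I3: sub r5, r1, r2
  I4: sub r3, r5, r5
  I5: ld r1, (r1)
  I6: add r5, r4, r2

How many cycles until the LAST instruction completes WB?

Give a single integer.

I0 ld r1 <- r3: IF@1 ID@2 stall=0 (-) EX@3 MEM@4 WB@5
I1 mul r5 <- r2,r5: IF@2 ID@3 stall=0 (-) EX@4 MEM@5 WB@6
I2 sub r4 <- r5,r4: IF@3 ID@4 stall=2 (RAW on I1.r5 (WB@6)) EX@7 MEM@8 WB@9
I3 sub r5 <- r1,r2: IF@4 ID@7 stall=0 (-) EX@8 MEM@9 WB@10
I4 sub r3 <- r5,r5: IF@7 ID@8 stall=2 (RAW on I3.r5 (WB@10)) EX@11 MEM@12 WB@13
I5 ld r1 <- r1: IF@8 ID@11 stall=0 (-) EX@12 MEM@13 WB@14
I6 add r5 <- r4,r2: IF@11 ID@12 stall=0 (-) EX@13 MEM@14 WB@15

Answer: 15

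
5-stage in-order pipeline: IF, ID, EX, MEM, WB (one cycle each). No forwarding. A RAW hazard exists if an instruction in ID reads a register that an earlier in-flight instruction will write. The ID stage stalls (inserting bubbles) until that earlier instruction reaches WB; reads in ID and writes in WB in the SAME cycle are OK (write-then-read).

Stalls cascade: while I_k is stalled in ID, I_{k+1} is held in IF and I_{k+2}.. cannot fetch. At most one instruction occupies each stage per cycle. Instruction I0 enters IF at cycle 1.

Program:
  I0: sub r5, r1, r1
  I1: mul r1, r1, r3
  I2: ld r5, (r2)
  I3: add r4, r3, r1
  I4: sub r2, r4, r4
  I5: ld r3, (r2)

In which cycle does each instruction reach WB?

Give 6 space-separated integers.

I0 sub r5 <- r1,r1: IF@1 ID@2 stall=0 (-) EX@3 MEM@4 WB@5
I1 mul r1 <- r1,r3: IF@2 ID@3 stall=0 (-) EX@4 MEM@5 WB@6
I2 ld r5 <- r2: IF@3 ID@4 stall=0 (-) EX@5 MEM@6 WB@7
I3 add r4 <- r3,r1: IF@4 ID@5 stall=1 (RAW on I1.r1 (WB@6)) EX@7 MEM@8 WB@9
I4 sub r2 <- r4,r4: IF@5 ID@7 stall=2 (RAW on I3.r4 (WB@9)) EX@10 MEM@11 WB@12
I5 ld r3 <- r2: IF@7 ID@10 stall=2 (RAW on I4.r2 (WB@12)) EX@13 MEM@14 WB@15

Answer: 5 6 7 9 12 15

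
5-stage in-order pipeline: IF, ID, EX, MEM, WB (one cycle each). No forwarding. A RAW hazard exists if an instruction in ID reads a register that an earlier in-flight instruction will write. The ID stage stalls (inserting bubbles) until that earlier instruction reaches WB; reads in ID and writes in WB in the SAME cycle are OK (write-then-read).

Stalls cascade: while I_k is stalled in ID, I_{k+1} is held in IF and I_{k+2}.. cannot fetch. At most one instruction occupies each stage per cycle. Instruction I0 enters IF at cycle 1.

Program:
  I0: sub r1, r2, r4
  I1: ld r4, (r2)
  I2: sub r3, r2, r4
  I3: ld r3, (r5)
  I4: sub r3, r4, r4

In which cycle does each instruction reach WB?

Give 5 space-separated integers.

I0 sub r1 <- r2,r4: IF@1 ID@2 stall=0 (-) EX@3 MEM@4 WB@5
I1 ld r4 <- r2: IF@2 ID@3 stall=0 (-) EX@4 MEM@5 WB@6
I2 sub r3 <- r2,r4: IF@3 ID@4 stall=2 (RAW on I1.r4 (WB@6)) EX@7 MEM@8 WB@9
I3 ld r3 <- r5: IF@4 ID@7 stall=0 (-) EX@8 MEM@9 WB@10
I4 sub r3 <- r4,r4: IF@7 ID@8 stall=0 (-) EX@9 MEM@10 WB@11

Answer: 5 6 9 10 11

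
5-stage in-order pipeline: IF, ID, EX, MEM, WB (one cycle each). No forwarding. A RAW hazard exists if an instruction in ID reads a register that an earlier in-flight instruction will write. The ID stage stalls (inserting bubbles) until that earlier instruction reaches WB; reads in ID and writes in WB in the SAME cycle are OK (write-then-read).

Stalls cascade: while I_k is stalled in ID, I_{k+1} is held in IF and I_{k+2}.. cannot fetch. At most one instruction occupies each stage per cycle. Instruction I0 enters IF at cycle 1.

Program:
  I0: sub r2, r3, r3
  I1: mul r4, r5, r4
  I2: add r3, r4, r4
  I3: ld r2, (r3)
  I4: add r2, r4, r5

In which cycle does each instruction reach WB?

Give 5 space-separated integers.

I0 sub r2 <- r3,r3: IF@1 ID@2 stall=0 (-) EX@3 MEM@4 WB@5
I1 mul r4 <- r5,r4: IF@2 ID@3 stall=0 (-) EX@4 MEM@5 WB@6
I2 add r3 <- r4,r4: IF@3 ID@4 stall=2 (RAW on I1.r4 (WB@6)) EX@7 MEM@8 WB@9
I3 ld r2 <- r3: IF@4 ID@7 stall=2 (RAW on I2.r3 (WB@9)) EX@10 MEM@11 WB@12
I4 add r2 <- r4,r5: IF@7 ID@10 stall=0 (-) EX@11 MEM@12 WB@13

Answer: 5 6 9 12 13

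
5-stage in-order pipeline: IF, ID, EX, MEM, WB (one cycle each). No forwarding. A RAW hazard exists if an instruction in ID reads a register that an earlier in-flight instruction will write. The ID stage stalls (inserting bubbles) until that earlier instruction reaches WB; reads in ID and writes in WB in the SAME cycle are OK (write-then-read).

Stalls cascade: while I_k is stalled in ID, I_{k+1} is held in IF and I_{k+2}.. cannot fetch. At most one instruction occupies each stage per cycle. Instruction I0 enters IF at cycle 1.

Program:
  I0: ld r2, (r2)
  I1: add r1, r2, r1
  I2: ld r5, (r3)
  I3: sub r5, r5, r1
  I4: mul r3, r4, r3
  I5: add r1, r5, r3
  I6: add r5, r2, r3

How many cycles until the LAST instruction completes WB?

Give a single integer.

Answer: 17

Derivation:
I0 ld r2 <- r2: IF@1 ID@2 stall=0 (-) EX@3 MEM@4 WB@5
I1 add r1 <- r2,r1: IF@2 ID@3 stall=2 (RAW on I0.r2 (WB@5)) EX@6 MEM@7 WB@8
I2 ld r5 <- r3: IF@3 ID@6 stall=0 (-) EX@7 MEM@8 WB@9
I3 sub r5 <- r5,r1: IF@6 ID@7 stall=2 (RAW on I2.r5 (WB@9)) EX@10 MEM@11 WB@12
I4 mul r3 <- r4,r3: IF@7 ID@10 stall=0 (-) EX@11 MEM@12 WB@13
I5 add r1 <- r5,r3: IF@10 ID@11 stall=2 (RAW on I4.r3 (WB@13)) EX@14 MEM@15 WB@16
I6 add r5 <- r2,r3: IF@11 ID@14 stall=0 (-) EX@15 MEM@16 WB@17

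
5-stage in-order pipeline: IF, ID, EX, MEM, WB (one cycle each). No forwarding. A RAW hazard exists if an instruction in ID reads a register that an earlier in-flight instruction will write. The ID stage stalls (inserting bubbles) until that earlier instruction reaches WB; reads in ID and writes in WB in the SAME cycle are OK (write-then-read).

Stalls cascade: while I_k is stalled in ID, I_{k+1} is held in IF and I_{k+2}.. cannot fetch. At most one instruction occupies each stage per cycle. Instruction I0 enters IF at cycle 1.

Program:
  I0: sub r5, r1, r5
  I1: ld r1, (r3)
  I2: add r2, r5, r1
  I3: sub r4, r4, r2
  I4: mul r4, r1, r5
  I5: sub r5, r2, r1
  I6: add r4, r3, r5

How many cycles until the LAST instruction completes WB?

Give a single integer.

I0 sub r5 <- r1,r5: IF@1 ID@2 stall=0 (-) EX@3 MEM@4 WB@5
I1 ld r1 <- r3: IF@2 ID@3 stall=0 (-) EX@4 MEM@5 WB@6
I2 add r2 <- r5,r1: IF@3 ID@4 stall=2 (RAW on I1.r1 (WB@6)) EX@7 MEM@8 WB@9
I3 sub r4 <- r4,r2: IF@4 ID@7 stall=2 (RAW on I2.r2 (WB@9)) EX@10 MEM@11 WB@12
I4 mul r4 <- r1,r5: IF@7 ID@10 stall=0 (-) EX@11 MEM@12 WB@13
I5 sub r5 <- r2,r1: IF@10 ID@11 stall=0 (-) EX@12 MEM@13 WB@14
I6 add r4 <- r3,r5: IF@11 ID@12 stall=2 (RAW on I5.r5 (WB@14)) EX@15 MEM@16 WB@17

Answer: 17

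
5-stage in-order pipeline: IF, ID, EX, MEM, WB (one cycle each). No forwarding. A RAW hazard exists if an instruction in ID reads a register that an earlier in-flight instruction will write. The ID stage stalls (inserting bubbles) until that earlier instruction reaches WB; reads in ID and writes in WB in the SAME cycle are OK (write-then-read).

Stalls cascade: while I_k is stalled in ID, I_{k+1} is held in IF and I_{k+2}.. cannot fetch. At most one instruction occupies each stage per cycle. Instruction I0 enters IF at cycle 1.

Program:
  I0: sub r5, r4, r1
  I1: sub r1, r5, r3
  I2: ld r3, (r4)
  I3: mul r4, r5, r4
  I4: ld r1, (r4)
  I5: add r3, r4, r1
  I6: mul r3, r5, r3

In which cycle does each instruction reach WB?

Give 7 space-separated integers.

I0 sub r5 <- r4,r1: IF@1 ID@2 stall=0 (-) EX@3 MEM@4 WB@5
I1 sub r1 <- r5,r3: IF@2 ID@3 stall=2 (RAW on I0.r5 (WB@5)) EX@6 MEM@7 WB@8
I2 ld r3 <- r4: IF@3 ID@6 stall=0 (-) EX@7 MEM@8 WB@9
I3 mul r4 <- r5,r4: IF@6 ID@7 stall=0 (-) EX@8 MEM@9 WB@10
I4 ld r1 <- r4: IF@7 ID@8 stall=2 (RAW on I3.r4 (WB@10)) EX@11 MEM@12 WB@13
I5 add r3 <- r4,r1: IF@8 ID@11 stall=2 (RAW on I4.r1 (WB@13)) EX@14 MEM@15 WB@16
I6 mul r3 <- r5,r3: IF@11 ID@14 stall=2 (RAW on I5.r3 (WB@16)) EX@17 MEM@18 WB@19

Answer: 5 8 9 10 13 16 19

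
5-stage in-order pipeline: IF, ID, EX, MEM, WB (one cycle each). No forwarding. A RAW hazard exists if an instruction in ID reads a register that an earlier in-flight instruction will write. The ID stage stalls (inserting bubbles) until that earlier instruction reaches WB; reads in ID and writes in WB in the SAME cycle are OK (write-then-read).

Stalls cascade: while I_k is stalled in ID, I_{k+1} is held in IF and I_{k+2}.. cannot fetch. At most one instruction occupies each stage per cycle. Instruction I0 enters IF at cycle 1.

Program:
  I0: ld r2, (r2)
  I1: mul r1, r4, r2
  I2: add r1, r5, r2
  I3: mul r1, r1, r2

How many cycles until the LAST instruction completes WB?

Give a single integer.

Answer: 12

Derivation:
I0 ld r2 <- r2: IF@1 ID@2 stall=0 (-) EX@3 MEM@4 WB@5
I1 mul r1 <- r4,r2: IF@2 ID@3 stall=2 (RAW on I0.r2 (WB@5)) EX@6 MEM@7 WB@8
I2 add r1 <- r5,r2: IF@3 ID@6 stall=0 (-) EX@7 MEM@8 WB@9
I3 mul r1 <- r1,r2: IF@6 ID@7 stall=2 (RAW on I2.r1 (WB@9)) EX@10 MEM@11 WB@12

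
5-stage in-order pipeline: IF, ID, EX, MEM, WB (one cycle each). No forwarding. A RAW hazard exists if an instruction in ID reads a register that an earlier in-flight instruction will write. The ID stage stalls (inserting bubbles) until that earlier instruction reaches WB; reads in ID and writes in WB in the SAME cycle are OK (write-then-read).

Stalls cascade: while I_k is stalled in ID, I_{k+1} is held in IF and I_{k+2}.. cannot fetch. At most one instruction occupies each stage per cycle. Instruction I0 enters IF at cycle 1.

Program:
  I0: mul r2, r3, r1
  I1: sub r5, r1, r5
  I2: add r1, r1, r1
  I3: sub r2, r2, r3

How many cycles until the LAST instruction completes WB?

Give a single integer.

Answer: 8

Derivation:
I0 mul r2 <- r3,r1: IF@1 ID@2 stall=0 (-) EX@3 MEM@4 WB@5
I1 sub r5 <- r1,r5: IF@2 ID@3 stall=0 (-) EX@4 MEM@5 WB@6
I2 add r1 <- r1,r1: IF@3 ID@4 stall=0 (-) EX@5 MEM@6 WB@7
I3 sub r2 <- r2,r3: IF@4 ID@5 stall=0 (-) EX@6 MEM@7 WB@8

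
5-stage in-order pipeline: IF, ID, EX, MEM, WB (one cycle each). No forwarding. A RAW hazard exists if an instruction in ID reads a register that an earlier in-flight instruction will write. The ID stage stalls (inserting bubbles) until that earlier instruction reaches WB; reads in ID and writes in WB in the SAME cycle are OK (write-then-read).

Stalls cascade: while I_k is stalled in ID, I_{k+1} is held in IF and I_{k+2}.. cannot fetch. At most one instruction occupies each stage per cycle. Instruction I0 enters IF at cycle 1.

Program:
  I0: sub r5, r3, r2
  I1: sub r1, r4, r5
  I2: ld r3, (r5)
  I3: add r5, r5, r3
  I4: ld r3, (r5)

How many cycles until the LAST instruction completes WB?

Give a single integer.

I0 sub r5 <- r3,r2: IF@1 ID@2 stall=0 (-) EX@3 MEM@4 WB@5
I1 sub r1 <- r4,r5: IF@2 ID@3 stall=2 (RAW on I0.r5 (WB@5)) EX@6 MEM@7 WB@8
I2 ld r3 <- r5: IF@3 ID@6 stall=0 (-) EX@7 MEM@8 WB@9
I3 add r5 <- r5,r3: IF@6 ID@7 stall=2 (RAW on I2.r3 (WB@9)) EX@10 MEM@11 WB@12
I4 ld r3 <- r5: IF@7 ID@10 stall=2 (RAW on I3.r5 (WB@12)) EX@13 MEM@14 WB@15

Answer: 15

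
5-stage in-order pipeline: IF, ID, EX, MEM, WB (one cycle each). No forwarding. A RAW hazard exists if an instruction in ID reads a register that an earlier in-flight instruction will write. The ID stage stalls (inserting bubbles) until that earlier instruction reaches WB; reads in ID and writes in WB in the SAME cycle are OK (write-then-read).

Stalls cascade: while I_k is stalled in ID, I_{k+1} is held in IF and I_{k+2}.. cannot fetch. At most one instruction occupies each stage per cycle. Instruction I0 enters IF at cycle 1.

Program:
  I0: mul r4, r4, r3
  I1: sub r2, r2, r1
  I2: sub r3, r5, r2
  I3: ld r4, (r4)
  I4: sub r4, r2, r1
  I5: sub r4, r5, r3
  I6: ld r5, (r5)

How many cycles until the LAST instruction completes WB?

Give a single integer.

Answer: 13

Derivation:
I0 mul r4 <- r4,r3: IF@1 ID@2 stall=0 (-) EX@3 MEM@4 WB@5
I1 sub r2 <- r2,r1: IF@2 ID@3 stall=0 (-) EX@4 MEM@5 WB@6
I2 sub r3 <- r5,r2: IF@3 ID@4 stall=2 (RAW on I1.r2 (WB@6)) EX@7 MEM@8 WB@9
I3 ld r4 <- r4: IF@4 ID@7 stall=0 (-) EX@8 MEM@9 WB@10
I4 sub r4 <- r2,r1: IF@7 ID@8 stall=0 (-) EX@9 MEM@10 WB@11
I5 sub r4 <- r5,r3: IF@8 ID@9 stall=0 (-) EX@10 MEM@11 WB@12
I6 ld r5 <- r5: IF@9 ID@10 stall=0 (-) EX@11 MEM@12 WB@13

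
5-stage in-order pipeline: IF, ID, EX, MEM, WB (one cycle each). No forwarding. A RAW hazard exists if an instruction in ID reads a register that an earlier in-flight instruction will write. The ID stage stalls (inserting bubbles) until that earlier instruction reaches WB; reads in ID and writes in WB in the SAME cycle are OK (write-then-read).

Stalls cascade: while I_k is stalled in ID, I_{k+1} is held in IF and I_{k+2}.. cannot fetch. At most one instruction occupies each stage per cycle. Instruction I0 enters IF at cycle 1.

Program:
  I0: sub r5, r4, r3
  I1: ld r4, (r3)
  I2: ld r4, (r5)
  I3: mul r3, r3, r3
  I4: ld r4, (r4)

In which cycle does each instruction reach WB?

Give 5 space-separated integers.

I0 sub r5 <- r4,r3: IF@1 ID@2 stall=0 (-) EX@3 MEM@4 WB@5
I1 ld r4 <- r3: IF@2 ID@3 stall=0 (-) EX@4 MEM@5 WB@6
I2 ld r4 <- r5: IF@3 ID@4 stall=1 (RAW on I0.r5 (WB@5)) EX@6 MEM@7 WB@8
I3 mul r3 <- r3,r3: IF@4 ID@6 stall=0 (-) EX@7 MEM@8 WB@9
I4 ld r4 <- r4: IF@6 ID@7 stall=1 (RAW on I2.r4 (WB@8)) EX@9 MEM@10 WB@11

Answer: 5 6 8 9 11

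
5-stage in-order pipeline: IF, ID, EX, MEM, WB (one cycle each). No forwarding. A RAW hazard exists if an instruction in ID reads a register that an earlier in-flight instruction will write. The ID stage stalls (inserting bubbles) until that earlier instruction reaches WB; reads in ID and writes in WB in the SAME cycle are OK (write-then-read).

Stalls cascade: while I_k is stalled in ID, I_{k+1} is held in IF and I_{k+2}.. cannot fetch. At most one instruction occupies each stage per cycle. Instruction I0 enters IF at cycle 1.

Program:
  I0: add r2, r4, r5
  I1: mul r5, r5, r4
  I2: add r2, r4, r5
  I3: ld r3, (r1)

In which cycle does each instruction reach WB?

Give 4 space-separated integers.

Answer: 5 6 9 10

Derivation:
I0 add r2 <- r4,r5: IF@1 ID@2 stall=0 (-) EX@3 MEM@4 WB@5
I1 mul r5 <- r5,r4: IF@2 ID@3 stall=0 (-) EX@4 MEM@5 WB@6
I2 add r2 <- r4,r5: IF@3 ID@4 stall=2 (RAW on I1.r5 (WB@6)) EX@7 MEM@8 WB@9
I3 ld r3 <- r1: IF@4 ID@7 stall=0 (-) EX@8 MEM@9 WB@10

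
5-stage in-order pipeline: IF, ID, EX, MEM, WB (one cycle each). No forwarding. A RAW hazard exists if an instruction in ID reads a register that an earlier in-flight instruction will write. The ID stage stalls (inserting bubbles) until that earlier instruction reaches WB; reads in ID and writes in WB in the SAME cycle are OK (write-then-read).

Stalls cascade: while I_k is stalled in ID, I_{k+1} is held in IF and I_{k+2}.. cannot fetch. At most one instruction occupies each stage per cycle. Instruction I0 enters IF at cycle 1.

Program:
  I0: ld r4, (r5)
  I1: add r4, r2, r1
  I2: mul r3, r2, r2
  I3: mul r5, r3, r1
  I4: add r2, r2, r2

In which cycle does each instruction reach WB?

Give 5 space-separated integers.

I0 ld r4 <- r5: IF@1 ID@2 stall=0 (-) EX@3 MEM@4 WB@5
I1 add r4 <- r2,r1: IF@2 ID@3 stall=0 (-) EX@4 MEM@5 WB@6
I2 mul r3 <- r2,r2: IF@3 ID@4 stall=0 (-) EX@5 MEM@6 WB@7
I3 mul r5 <- r3,r1: IF@4 ID@5 stall=2 (RAW on I2.r3 (WB@7)) EX@8 MEM@9 WB@10
I4 add r2 <- r2,r2: IF@5 ID@8 stall=0 (-) EX@9 MEM@10 WB@11

Answer: 5 6 7 10 11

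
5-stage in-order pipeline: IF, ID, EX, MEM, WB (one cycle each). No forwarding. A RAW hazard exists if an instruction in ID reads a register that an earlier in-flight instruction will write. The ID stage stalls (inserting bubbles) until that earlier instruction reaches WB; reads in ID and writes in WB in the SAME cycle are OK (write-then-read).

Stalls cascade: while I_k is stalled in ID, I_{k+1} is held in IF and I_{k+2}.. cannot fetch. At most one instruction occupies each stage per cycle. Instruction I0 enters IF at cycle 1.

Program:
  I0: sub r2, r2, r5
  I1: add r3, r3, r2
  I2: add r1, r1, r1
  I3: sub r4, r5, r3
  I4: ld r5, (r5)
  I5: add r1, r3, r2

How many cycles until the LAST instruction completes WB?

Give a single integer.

I0 sub r2 <- r2,r5: IF@1 ID@2 stall=0 (-) EX@3 MEM@4 WB@5
I1 add r3 <- r3,r2: IF@2 ID@3 stall=2 (RAW on I0.r2 (WB@5)) EX@6 MEM@7 WB@8
I2 add r1 <- r1,r1: IF@3 ID@6 stall=0 (-) EX@7 MEM@8 WB@9
I3 sub r4 <- r5,r3: IF@6 ID@7 stall=1 (RAW on I1.r3 (WB@8)) EX@9 MEM@10 WB@11
I4 ld r5 <- r5: IF@7 ID@9 stall=0 (-) EX@10 MEM@11 WB@12
I5 add r1 <- r3,r2: IF@9 ID@10 stall=0 (-) EX@11 MEM@12 WB@13

Answer: 13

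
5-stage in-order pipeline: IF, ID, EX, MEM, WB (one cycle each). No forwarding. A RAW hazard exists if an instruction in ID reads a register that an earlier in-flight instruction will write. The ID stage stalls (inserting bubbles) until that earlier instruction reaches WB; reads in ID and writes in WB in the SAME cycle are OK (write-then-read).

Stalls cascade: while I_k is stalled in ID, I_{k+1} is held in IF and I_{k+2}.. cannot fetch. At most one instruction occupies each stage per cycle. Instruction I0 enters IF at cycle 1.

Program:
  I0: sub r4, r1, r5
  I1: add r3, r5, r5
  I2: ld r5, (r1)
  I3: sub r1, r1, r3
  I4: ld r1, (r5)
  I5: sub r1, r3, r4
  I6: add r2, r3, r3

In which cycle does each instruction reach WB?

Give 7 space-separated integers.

I0 sub r4 <- r1,r5: IF@1 ID@2 stall=0 (-) EX@3 MEM@4 WB@5
I1 add r3 <- r5,r5: IF@2 ID@3 stall=0 (-) EX@4 MEM@5 WB@6
I2 ld r5 <- r1: IF@3 ID@4 stall=0 (-) EX@5 MEM@6 WB@7
I3 sub r1 <- r1,r3: IF@4 ID@5 stall=1 (RAW on I1.r3 (WB@6)) EX@7 MEM@8 WB@9
I4 ld r1 <- r5: IF@5 ID@7 stall=0 (-) EX@8 MEM@9 WB@10
I5 sub r1 <- r3,r4: IF@7 ID@8 stall=0 (-) EX@9 MEM@10 WB@11
I6 add r2 <- r3,r3: IF@8 ID@9 stall=0 (-) EX@10 MEM@11 WB@12

Answer: 5 6 7 9 10 11 12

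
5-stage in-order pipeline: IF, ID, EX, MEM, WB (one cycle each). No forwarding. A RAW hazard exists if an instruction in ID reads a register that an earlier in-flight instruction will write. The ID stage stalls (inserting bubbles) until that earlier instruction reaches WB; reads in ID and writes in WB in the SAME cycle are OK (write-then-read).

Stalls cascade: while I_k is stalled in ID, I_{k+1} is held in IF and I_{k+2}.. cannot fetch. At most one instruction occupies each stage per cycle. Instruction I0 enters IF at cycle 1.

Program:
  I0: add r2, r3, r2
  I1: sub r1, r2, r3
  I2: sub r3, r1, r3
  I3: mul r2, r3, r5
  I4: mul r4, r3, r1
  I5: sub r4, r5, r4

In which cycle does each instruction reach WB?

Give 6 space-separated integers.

I0 add r2 <- r3,r2: IF@1 ID@2 stall=0 (-) EX@3 MEM@4 WB@5
I1 sub r1 <- r2,r3: IF@2 ID@3 stall=2 (RAW on I0.r2 (WB@5)) EX@6 MEM@7 WB@8
I2 sub r3 <- r1,r3: IF@3 ID@6 stall=2 (RAW on I1.r1 (WB@8)) EX@9 MEM@10 WB@11
I3 mul r2 <- r3,r5: IF@6 ID@9 stall=2 (RAW on I2.r3 (WB@11)) EX@12 MEM@13 WB@14
I4 mul r4 <- r3,r1: IF@9 ID@12 stall=0 (-) EX@13 MEM@14 WB@15
I5 sub r4 <- r5,r4: IF@12 ID@13 stall=2 (RAW on I4.r4 (WB@15)) EX@16 MEM@17 WB@18

Answer: 5 8 11 14 15 18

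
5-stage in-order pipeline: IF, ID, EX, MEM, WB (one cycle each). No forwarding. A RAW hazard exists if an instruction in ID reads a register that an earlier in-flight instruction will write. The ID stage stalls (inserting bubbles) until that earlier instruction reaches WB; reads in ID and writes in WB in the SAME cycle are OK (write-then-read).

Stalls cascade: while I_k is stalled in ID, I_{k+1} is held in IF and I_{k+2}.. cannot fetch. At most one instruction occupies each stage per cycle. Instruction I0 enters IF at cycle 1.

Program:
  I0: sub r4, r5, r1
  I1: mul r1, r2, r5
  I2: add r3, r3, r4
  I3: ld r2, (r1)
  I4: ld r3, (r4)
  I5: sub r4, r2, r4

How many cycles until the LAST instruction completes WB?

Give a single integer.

I0 sub r4 <- r5,r1: IF@1 ID@2 stall=0 (-) EX@3 MEM@4 WB@5
I1 mul r1 <- r2,r5: IF@2 ID@3 stall=0 (-) EX@4 MEM@5 WB@6
I2 add r3 <- r3,r4: IF@3 ID@4 stall=1 (RAW on I0.r4 (WB@5)) EX@6 MEM@7 WB@8
I3 ld r2 <- r1: IF@4 ID@6 stall=0 (-) EX@7 MEM@8 WB@9
I4 ld r3 <- r4: IF@6 ID@7 stall=0 (-) EX@8 MEM@9 WB@10
I5 sub r4 <- r2,r4: IF@7 ID@8 stall=1 (RAW on I3.r2 (WB@9)) EX@10 MEM@11 WB@12

Answer: 12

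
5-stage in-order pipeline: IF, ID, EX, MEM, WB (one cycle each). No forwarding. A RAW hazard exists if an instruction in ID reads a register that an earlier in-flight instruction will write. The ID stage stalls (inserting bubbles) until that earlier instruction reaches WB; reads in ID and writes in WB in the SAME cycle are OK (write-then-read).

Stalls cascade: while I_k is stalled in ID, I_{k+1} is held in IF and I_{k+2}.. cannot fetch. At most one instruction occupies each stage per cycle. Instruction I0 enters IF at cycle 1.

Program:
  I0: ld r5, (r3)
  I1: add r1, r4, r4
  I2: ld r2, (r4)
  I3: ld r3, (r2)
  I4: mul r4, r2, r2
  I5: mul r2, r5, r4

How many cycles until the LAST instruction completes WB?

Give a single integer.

Answer: 14

Derivation:
I0 ld r5 <- r3: IF@1 ID@2 stall=0 (-) EX@3 MEM@4 WB@5
I1 add r1 <- r4,r4: IF@2 ID@3 stall=0 (-) EX@4 MEM@5 WB@6
I2 ld r2 <- r4: IF@3 ID@4 stall=0 (-) EX@5 MEM@6 WB@7
I3 ld r3 <- r2: IF@4 ID@5 stall=2 (RAW on I2.r2 (WB@7)) EX@8 MEM@9 WB@10
I4 mul r4 <- r2,r2: IF@5 ID@8 stall=0 (-) EX@9 MEM@10 WB@11
I5 mul r2 <- r5,r4: IF@8 ID@9 stall=2 (RAW on I4.r4 (WB@11)) EX@12 MEM@13 WB@14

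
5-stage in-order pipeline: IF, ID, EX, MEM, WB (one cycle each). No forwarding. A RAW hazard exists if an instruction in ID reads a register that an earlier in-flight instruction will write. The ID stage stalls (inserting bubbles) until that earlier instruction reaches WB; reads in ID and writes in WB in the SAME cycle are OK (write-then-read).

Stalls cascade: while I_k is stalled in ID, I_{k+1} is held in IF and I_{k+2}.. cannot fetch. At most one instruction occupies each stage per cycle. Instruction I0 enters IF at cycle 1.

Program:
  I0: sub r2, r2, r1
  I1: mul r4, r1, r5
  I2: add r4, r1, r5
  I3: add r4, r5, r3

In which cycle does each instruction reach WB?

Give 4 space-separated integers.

Answer: 5 6 7 8

Derivation:
I0 sub r2 <- r2,r1: IF@1 ID@2 stall=0 (-) EX@3 MEM@4 WB@5
I1 mul r4 <- r1,r5: IF@2 ID@3 stall=0 (-) EX@4 MEM@5 WB@6
I2 add r4 <- r1,r5: IF@3 ID@4 stall=0 (-) EX@5 MEM@6 WB@7
I3 add r4 <- r5,r3: IF@4 ID@5 stall=0 (-) EX@6 MEM@7 WB@8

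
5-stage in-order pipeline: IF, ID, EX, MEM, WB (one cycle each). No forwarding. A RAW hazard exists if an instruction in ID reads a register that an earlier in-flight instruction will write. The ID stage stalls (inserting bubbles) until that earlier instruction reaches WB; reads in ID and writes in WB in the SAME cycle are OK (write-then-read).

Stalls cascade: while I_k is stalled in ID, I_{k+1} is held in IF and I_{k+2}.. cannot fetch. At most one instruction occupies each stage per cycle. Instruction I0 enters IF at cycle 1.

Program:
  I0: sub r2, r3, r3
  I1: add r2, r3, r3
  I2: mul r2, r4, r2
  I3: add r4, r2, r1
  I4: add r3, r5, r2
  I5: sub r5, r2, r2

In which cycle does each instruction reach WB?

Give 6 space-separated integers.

Answer: 5 6 9 12 13 14

Derivation:
I0 sub r2 <- r3,r3: IF@1 ID@2 stall=0 (-) EX@3 MEM@4 WB@5
I1 add r2 <- r3,r3: IF@2 ID@3 stall=0 (-) EX@4 MEM@5 WB@6
I2 mul r2 <- r4,r2: IF@3 ID@4 stall=2 (RAW on I1.r2 (WB@6)) EX@7 MEM@8 WB@9
I3 add r4 <- r2,r1: IF@4 ID@7 stall=2 (RAW on I2.r2 (WB@9)) EX@10 MEM@11 WB@12
I4 add r3 <- r5,r2: IF@7 ID@10 stall=0 (-) EX@11 MEM@12 WB@13
I5 sub r5 <- r2,r2: IF@10 ID@11 stall=0 (-) EX@12 MEM@13 WB@14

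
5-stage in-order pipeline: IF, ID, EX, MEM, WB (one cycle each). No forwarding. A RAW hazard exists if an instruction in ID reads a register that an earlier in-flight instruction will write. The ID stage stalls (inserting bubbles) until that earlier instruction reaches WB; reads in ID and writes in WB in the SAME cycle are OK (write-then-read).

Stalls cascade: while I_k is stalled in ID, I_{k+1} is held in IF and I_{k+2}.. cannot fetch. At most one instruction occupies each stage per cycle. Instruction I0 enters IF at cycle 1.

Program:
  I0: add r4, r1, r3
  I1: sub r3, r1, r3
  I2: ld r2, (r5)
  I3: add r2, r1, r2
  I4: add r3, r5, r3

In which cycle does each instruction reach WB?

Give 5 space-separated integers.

I0 add r4 <- r1,r3: IF@1 ID@2 stall=0 (-) EX@3 MEM@4 WB@5
I1 sub r3 <- r1,r3: IF@2 ID@3 stall=0 (-) EX@4 MEM@5 WB@6
I2 ld r2 <- r5: IF@3 ID@4 stall=0 (-) EX@5 MEM@6 WB@7
I3 add r2 <- r1,r2: IF@4 ID@5 stall=2 (RAW on I2.r2 (WB@7)) EX@8 MEM@9 WB@10
I4 add r3 <- r5,r3: IF@5 ID@8 stall=0 (-) EX@9 MEM@10 WB@11

Answer: 5 6 7 10 11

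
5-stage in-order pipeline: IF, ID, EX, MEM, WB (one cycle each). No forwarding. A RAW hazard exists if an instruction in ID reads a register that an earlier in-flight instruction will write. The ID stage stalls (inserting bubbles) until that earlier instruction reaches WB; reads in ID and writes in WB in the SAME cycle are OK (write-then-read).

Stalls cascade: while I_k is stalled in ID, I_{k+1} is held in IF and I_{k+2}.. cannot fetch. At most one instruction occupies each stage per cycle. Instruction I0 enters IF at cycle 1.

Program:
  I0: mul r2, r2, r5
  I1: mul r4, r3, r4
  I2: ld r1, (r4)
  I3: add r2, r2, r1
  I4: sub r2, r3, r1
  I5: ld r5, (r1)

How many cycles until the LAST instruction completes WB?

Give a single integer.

I0 mul r2 <- r2,r5: IF@1 ID@2 stall=0 (-) EX@3 MEM@4 WB@5
I1 mul r4 <- r3,r4: IF@2 ID@3 stall=0 (-) EX@4 MEM@5 WB@6
I2 ld r1 <- r4: IF@3 ID@4 stall=2 (RAW on I1.r4 (WB@6)) EX@7 MEM@8 WB@9
I3 add r2 <- r2,r1: IF@4 ID@7 stall=2 (RAW on I2.r1 (WB@9)) EX@10 MEM@11 WB@12
I4 sub r2 <- r3,r1: IF@7 ID@10 stall=0 (-) EX@11 MEM@12 WB@13
I5 ld r5 <- r1: IF@10 ID@11 stall=0 (-) EX@12 MEM@13 WB@14

Answer: 14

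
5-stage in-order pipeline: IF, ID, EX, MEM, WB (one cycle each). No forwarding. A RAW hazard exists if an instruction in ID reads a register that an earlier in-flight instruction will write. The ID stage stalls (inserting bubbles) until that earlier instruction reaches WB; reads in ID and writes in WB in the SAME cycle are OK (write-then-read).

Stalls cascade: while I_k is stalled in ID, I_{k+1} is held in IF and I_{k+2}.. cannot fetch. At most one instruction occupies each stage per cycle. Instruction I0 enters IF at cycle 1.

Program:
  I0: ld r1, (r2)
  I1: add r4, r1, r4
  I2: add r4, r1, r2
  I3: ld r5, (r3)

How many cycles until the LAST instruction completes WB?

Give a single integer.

Answer: 10

Derivation:
I0 ld r1 <- r2: IF@1 ID@2 stall=0 (-) EX@3 MEM@4 WB@5
I1 add r4 <- r1,r4: IF@2 ID@3 stall=2 (RAW on I0.r1 (WB@5)) EX@6 MEM@7 WB@8
I2 add r4 <- r1,r2: IF@3 ID@6 stall=0 (-) EX@7 MEM@8 WB@9
I3 ld r5 <- r3: IF@6 ID@7 stall=0 (-) EX@8 MEM@9 WB@10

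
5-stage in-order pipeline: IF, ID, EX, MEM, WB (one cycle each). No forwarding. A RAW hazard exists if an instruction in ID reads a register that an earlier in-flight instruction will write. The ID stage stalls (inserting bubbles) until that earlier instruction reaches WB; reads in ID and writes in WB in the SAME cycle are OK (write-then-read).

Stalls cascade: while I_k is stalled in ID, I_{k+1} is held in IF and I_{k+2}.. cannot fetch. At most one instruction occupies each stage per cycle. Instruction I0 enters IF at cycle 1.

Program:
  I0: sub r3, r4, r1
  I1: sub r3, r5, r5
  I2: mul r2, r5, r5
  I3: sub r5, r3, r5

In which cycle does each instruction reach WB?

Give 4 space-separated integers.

I0 sub r3 <- r4,r1: IF@1 ID@2 stall=0 (-) EX@3 MEM@4 WB@5
I1 sub r3 <- r5,r5: IF@2 ID@3 stall=0 (-) EX@4 MEM@5 WB@6
I2 mul r2 <- r5,r5: IF@3 ID@4 stall=0 (-) EX@5 MEM@6 WB@7
I3 sub r5 <- r3,r5: IF@4 ID@5 stall=1 (RAW on I1.r3 (WB@6)) EX@7 MEM@8 WB@9

Answer: 5 6 7 9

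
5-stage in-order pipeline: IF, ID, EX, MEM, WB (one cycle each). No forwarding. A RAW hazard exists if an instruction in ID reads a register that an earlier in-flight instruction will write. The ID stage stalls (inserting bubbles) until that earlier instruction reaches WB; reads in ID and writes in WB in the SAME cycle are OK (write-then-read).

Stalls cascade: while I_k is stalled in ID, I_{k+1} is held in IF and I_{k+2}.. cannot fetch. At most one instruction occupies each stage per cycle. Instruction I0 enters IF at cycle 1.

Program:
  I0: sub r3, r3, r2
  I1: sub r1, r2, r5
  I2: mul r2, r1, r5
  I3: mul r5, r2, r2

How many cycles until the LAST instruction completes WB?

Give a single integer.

Answer: 12

Derivation:
I0 sub r3 <- r3,r2: IF@1 ID@2 stall=0 (-) EX@3 MEM@4 WB@5
I1 sub r1 <- r2,r5: IF@2 ID@3 stall=0 (-) EX@4 MEM@5 WB@6
I2 mul r2 <- r1,r5: IF@3 ID@4 stall=2 (RAW on I1.r1 (WB@6)) EX@7 MEM@8 WB@9
I3 mul r5 <- r2,r2: IF@4 ID@7 stall=2 (RAW on I2.r2 (WB@9)) EX@10 MEM@11 WB@12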